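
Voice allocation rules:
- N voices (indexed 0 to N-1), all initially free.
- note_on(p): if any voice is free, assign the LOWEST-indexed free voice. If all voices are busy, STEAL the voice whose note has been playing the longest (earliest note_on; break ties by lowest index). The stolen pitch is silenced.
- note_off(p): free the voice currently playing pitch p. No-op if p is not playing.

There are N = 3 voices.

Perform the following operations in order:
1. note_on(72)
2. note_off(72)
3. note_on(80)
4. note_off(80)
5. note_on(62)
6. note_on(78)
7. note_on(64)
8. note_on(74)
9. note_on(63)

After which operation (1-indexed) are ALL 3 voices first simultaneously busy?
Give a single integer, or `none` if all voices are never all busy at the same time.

Op 1: note_on(72): voice 0 is free -> assigned | voices=[72 - -]
Op 2: note_off(72): free voice 0 | voices=[- - -]
Op 3: note_on(80): voice 0 is free -> assigned | voices=[80 - -]
Op 4: note_off(80): free voice 0 | voices=[- - -]
Op 5: note_on(62): voice 0 is free -> assigned | voices=[62 - -]
Op 6: note_on(78): voice 1 is free -> assigned | voices=[62 78 -]
Op 7: note_on(64): voice 2 is free -> assigned | voices=[62 78 64]
Op 8: note_on(74): all voices busy, STEAL voice 0 (pitch 62, oldest) -> assign | voices=[74 78 64]
Op 9: note_on(63): all voices busy, STEAL voice 1 (pitch 78, oldest) -> assign | voices=[74 63 64]

Answer: 7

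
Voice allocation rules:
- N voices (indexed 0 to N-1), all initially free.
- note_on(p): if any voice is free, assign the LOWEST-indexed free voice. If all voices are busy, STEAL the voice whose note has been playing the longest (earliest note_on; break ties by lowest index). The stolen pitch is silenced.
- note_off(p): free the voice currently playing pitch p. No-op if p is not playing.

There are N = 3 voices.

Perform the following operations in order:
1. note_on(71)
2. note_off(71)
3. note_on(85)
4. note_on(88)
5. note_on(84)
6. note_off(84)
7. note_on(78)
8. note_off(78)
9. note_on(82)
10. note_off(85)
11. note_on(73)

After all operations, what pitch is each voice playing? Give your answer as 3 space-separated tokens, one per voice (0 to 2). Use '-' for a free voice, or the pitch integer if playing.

Op 1: note_on(71): voice 0 is free -> assigned | voices=[71 - -]
Op 2: note_off(71): free voice 0 | voices=[- - -]
Op 3: note_on(85): voice 0 is free -> assigned | voices=[85 - -]
Op 4: note_on(88): voice 1 is free -> assigned | voices=[85 88 -]
Op 5: note_on(84): voice 2 is free -> assigned | voices=[85 88 84]
Op 6: note_off(84): free voice 2 | voices=[85 88 -]
Op 7: note_on(78): voice 2 is free -> assigned | voices=[85 88 78]
Op 8: note_off(78): free voice 2 | voices=[85 88 -]
Op 9: note_on(82): voice 2 is free -> assigned | voices=[85 88 82]
Op 10: note_off(85): free voice 0 | voices=[- 88 82]
Op 11: note_on(73): voice 0 is free -> assigned | voices=[73 88 82]

Answer: 73 88 82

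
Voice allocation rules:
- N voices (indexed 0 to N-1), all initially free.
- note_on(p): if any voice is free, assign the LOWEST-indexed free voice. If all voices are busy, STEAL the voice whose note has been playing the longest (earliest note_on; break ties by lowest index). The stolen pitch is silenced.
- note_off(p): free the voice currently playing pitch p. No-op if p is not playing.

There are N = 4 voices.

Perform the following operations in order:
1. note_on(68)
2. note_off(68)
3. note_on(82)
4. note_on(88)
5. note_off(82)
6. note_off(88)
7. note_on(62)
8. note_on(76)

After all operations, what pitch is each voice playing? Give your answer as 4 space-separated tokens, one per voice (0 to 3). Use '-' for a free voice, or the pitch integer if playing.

Op 1: note_on(68): voice 0 is free -> assigned | voices=[68 - - -]
Op 2: note_off(68): free voice 0 | voices=[- - - -]
Op 3: note_on(82): voice 0 is free -> assigned | voices=[82 - - -]
Op 4: note_on(88): voice 1 is free -> assigned | voices=[82 88 - -]
Op 5: note_off(82): free voice 0 | voices=[- 88 - -]
Op 6: note_off(88): free voice 1 | voices=[- - - -]
Op 7: note_on(62): voice 0 is free -> assigned | voices=[62 - - -]
Op 8: note_on(76): voice 1 is free -> assigned | voices=[62 76 - -]

Answer: 62 76 - -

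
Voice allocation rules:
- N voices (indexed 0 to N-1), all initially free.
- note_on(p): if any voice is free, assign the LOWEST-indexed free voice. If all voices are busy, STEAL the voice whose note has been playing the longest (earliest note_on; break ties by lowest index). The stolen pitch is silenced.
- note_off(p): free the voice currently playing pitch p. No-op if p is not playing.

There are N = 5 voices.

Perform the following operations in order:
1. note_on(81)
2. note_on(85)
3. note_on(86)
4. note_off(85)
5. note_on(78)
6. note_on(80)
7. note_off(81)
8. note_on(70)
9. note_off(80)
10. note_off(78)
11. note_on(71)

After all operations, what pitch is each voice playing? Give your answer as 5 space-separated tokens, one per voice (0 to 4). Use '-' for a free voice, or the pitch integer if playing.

Answer: 70 71 86 - -

Derivation:
Op 1: note_on(81): voice 0 is free -> assigned | voices=[81 - - - -]
Op 2: note_on(85): voice 1 is free -> assigned | voices=[81 85 - - -]
Op 3: note_on(86): voice 2 is free -> assigned | voices=[81 85 86 - -]
Op 4: note_off(85): free voice 1 | voices=[81 - 86 - -]
Op 5: note_on(78): voice 1 is free -> assigned | voices=[81 78 86 - -]
Op 6: note_on(80): voice 3 is free -> assigned | voices=[81 78 86 80 -]
Op 7: note_off(81): free voice 0 | voices=[- 78 86 80 -]
Op 8: note_on(70): voice 0 is free -> assigned | voices=[70 78 86 80 -]
Op 9: note_off(80): free voice 3 | voices=[70 78 86 - -]
Op 10: note_off(78): free voice 1 | voices=[70 - 86 - -]
Op 11: note_on(71): voice 1 is free -> assigned | voices=[70 71 86 - -]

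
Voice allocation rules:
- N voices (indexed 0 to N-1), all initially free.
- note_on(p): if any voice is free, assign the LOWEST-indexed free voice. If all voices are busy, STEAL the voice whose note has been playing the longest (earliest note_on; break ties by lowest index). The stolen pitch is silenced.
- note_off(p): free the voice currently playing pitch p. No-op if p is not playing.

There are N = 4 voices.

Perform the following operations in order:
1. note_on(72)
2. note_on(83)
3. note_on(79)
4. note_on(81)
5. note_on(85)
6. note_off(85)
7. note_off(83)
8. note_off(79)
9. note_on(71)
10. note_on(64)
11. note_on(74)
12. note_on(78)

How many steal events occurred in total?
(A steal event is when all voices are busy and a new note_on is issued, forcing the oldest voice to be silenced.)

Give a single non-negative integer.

Answer: 2

Derivation:
Op 1: note_on(72): voice 0 is free -> assigned | voices=[72 - - -]
Op 2: note_on(83): voice 1 is free -> assigned | voices=[72 83 - -]
Op 3: note_on(79): voice 2 is free -> assigned | voices=[72 83 79 -]
Op 4: note_on(81): voice 3 is free -> assigned | voices=[72 83 79 81]
Op 5: note_on(85): all voices busy, STEAL voice 0 (pitch 72, oldest) -> assign | voices=[85 83 79 81]
Op 6: note_off(85): free voice 0 | voices=[- 83 79 81]
Op 7: note_off(83): free voice 1 | voices=[- - 79 81]
Op 8: note_off(79): free voice 2 | voices=[- - - 81]
Op 9: note_on(71): voice 0 is free -> assigned | voices=[71 - - 81]
Op 10: note_on(64): voice 1 is free -> assigned | voices=[71 64 - 81]
Op 11: note_on(74): voice 2 is free -> assigned | voices=[71 64 74 81]
Op 12: note_on(78): all voices busy, STEAL voice 3 (pitch 81, oldest) -> assign | voices=[71 64 74 78]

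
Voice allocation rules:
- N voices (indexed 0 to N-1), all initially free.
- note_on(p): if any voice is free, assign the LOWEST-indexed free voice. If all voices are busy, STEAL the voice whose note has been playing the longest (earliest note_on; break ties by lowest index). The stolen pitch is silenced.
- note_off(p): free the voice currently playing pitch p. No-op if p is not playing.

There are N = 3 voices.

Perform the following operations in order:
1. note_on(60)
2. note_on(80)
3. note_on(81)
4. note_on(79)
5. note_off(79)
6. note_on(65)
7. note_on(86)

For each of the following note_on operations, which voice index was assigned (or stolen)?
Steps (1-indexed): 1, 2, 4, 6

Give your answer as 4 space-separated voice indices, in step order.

Op 1: note_on(60): voice 0 is free -> assigned | voices=[60 - -]
Op 2: note_on(80): voice 1 is free -> assigned | voices=[60 80 -]
Op 3: note_on(81): voice 2 is free -> assigned | voices=[60 80 81]
Op 4: note_on(79): all voices busy, STEAL voice 0 (pitch 60, oldest) -> assign | voices=[79 80 81]
Op 5: note_off(79): free voice 0 | voices=[- 80 81]
Op 6: note_on(65): voice 0 is free -> assigned | voices=[65 80 81]
Op 7: note_on(86): all voices busy, STEAL voice 1 (pitch 80, oldest) -> assign | voices=[65 86 81]

Answer: 0 1 0 0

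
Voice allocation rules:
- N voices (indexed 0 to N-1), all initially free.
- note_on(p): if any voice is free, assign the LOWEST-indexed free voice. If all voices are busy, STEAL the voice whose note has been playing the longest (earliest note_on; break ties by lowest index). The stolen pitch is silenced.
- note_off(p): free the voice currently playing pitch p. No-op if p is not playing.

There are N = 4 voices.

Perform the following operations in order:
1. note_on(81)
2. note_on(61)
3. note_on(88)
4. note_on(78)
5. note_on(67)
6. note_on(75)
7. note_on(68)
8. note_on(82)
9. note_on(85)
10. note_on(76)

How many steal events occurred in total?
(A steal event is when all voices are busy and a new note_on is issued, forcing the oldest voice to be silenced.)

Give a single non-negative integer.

Answer: 6

Derivation:
Op 1: note_on(81): voice 0 is free -> assigned | voices=[81 - - -]
Op 2: note_on(61): voice 1 is free -> assigned | voices=[81 61 - -]
Op 3: note_on(88): voice 2 is free -> assigned | voices=[81 61 88 -]
Op 4: note_on(78): voice 3 is free -> assigned | voices=[81 61 88 78]
Op 5: note_on(67): all voices busy, STEAL voice 0 (pitch 81, oldest) -> assign | voices=[67 61 88 78]
Op 6: note_on(75): all voices busy, STEAL voice 1 (pitch 61, oldest) -> assign | voices=[67 75 88 78]
Op 7: note_on(68): all voices busy, STEAL voice 2 (pitch 88, oldest) -> assign | voices=[67 75 68 78]
Op 8: note_on(82): all voices busy, STEAL voice 3 (pitch 78, oldest) -> assign | voices=[67 75 68 82]
Op 9: note_on(85): all voices busy, STEAL voice 0 (pitch 67, oldest) -> assign | voices=[85 75 68 82]
Op 10: note_on(76): all voices busy, STEAL voice 1 (pitch 75, oldest) -> assign | voices=[85 76 68 82]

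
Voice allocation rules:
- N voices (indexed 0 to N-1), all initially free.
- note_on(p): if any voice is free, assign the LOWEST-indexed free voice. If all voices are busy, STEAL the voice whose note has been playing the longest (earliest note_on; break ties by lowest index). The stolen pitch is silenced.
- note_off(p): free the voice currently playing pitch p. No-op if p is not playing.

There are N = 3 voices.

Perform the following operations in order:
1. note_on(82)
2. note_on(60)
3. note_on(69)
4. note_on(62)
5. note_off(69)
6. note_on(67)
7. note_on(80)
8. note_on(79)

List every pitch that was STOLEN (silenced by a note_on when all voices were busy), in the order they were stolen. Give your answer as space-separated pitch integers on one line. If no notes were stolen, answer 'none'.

Answer: 82 60 62

Derivation:
Op 1: note_on(82): voice 0 is free -> assigned | voices=[82 - -]
Op 2: note_on(60): voice 1 is free -> assigned | voices=[82 60 -]
Op 3: note_on(69): voice 2 is free -> assigned | voices=[82 60 69]
Op 4: note_on(62): all voices busy, STEAL voice 0 (pitch 82, oldest) -> assign | voices=[62 60 69]
Op 5: note_off(69): free voice 2 | voices=[62 60 -]
Op 6: note_on(67): voice 2 is free -> assigned | voices=[62 60 67]
Op 7: note_on(80): all voices busy, STEAL voice 1 (pitch 60, oldest) -> assign | voices=[62 80 67]
Op 8: note_on(79): all voices busy, STEAL voice 0 (pitch 62, oldest) -> assign | voices=[79 80 67]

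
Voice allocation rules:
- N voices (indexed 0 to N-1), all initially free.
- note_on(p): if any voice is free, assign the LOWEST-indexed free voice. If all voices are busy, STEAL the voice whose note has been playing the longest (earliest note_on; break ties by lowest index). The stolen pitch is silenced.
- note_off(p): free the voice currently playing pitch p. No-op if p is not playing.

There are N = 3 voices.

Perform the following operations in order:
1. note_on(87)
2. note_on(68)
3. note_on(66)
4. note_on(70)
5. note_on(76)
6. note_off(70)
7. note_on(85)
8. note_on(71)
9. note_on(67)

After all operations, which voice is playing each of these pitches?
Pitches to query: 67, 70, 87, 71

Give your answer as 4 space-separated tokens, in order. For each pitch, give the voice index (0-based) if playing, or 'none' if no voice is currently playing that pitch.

Op 1: note_on(87): voice 0 is free -> assigned | voices=[87 - -]
Op 2: note_on(68): voice 1 is free -> assigned | voices=[87 68 -]
Op 3: note_on(66): voice 2 is free -> assigned | voices=[87 68 66]
Op 4: note_on(70): all voices busy, STEAL voice 0 (pitch 87, oldest) -> assign | voices=[70 68 66]
Op 5: note_on(76): all voices busy, STEAL voice 1 (pitch 68, oldest) -> assign | voices=[70 76 66]
Op 6: note_off(70): free voice 0 | voices=[- 76 66]
Op 7: note_on(85): voice 0 is free -> assigned | voices=[85 76 66]
Op 8: note_on(71): all voices busy, STEAL voice 2 (pitch 66, oldest) -> assign | voices=[85 76 71]
Op 9: note_on(67): all voices busy, STEAL voice 1 (pitch 76, oldest) -> assign | voices=[85 67 71]

Answer: 1 none none 2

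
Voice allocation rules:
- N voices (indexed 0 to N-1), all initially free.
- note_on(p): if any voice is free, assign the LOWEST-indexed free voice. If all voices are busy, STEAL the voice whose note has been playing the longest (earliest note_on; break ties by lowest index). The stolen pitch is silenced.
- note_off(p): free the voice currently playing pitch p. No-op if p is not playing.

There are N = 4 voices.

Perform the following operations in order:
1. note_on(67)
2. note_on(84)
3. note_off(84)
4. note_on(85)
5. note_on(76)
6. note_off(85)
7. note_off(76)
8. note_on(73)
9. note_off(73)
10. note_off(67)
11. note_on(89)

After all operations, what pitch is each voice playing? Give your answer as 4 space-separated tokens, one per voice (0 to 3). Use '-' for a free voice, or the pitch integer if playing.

Answer: 89 - - -

Derivation:
Op 1: note_on(67): voice 0 is free -> assigned | voices=[67 - - -]
Op 2: note_on(84): voice 1 is free -> assigned | voices=[67 84 - -]
Op 3: note_off(84): free voice 1 | voices=[67 - - -]
Op 4: note_on(85): voice 1 is free -> assigned | voices=[67 85 - -]
Op 5: note_on(76): voice 2 is free -> assigned | voices=[67 85 76 -]
Op 6: note_off(85): free voice 1 | voices=[67 - 76 -]
Op 7: note_off(76): free voice 2 | voices=[67 - - -]
Op 8: note_on(73): voice 1 is free -> assigned | voices=[67 73 - -]
Op 9: note_off(73): free voice 1 | voices=[67 - - -]
Op 10: note_off(67): free voice 0 | voices=[- - - -]
Op 11: note_on(89): voice 0 is free -> assigned | voices=[89 - - -]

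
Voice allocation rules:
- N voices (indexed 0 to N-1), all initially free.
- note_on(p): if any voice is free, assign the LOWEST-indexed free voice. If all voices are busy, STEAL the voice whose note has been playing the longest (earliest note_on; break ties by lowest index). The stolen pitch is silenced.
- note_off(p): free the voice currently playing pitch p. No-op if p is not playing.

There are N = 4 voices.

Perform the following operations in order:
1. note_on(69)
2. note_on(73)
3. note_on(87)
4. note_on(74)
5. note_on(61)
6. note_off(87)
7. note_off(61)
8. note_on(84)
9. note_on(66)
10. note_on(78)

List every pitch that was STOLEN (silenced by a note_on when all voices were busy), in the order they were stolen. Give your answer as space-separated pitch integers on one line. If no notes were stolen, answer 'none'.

Op 1: note_on(69): voice 0 is free -> assigned | voices=[69 - - -]
Op 2: note_on(73): voice 1 is free -> assigned | voices=[69 73 - -]
Op 3: note_on(87): voice 2 is free -> assigned | voices=[69 73 87 -]
Op 4: note_on(74): voice 3 is free -> assigned | voices=[69 73 87 74]
Op 5: note_on(61): all voices busy, STEAL voice 0 (pitch 69, oldest) -> assign | voices=[61 73 87 74]
Op 6: note_off(87): free voice 2 | voices=[61 73 - 74]
Op 7: note_off(61): free voice 0 | voices=[- 73 - 74]
Op 8: note_on(84): voice 0 is free -> assigned | voices=[84 73 - 74]
Op 9: note_on(66): voice 2 is free -> assigned | voices=[84 73 66 74]
Op 10: note_on(78): all voices busy, STEAL voice 1 (pitch 73, oldest) -> assign | voices=[84 78 66 74]

Answer: 69 73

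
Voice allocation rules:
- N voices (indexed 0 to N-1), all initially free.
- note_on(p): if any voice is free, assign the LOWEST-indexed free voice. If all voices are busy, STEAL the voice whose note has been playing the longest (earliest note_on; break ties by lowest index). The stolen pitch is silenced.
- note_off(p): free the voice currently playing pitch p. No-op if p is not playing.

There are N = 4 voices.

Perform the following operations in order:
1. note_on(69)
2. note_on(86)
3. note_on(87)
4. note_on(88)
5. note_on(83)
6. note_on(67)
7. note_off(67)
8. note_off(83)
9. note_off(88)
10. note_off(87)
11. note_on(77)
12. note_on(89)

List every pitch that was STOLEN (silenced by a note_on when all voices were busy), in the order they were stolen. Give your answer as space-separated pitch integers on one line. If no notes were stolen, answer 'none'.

Answer: 69 86

Derivation:
Op 1: note_on(69): voice 0 is free -> assigned | voices=[69 - - -]
Op 2: note_on(86): voice 1 is free -> assigned | voices=[69 86 - -]
Op 3: note_on(87): voice 2 is free -> assigned | voices=[69 86 87 -]
Op 4: note_on(88): voice 3 is free -> assigned | voices=[69 86 87 88]
Op 5: note_on(83): all voices busy, STEAL voice 0 (pitch 69, oldest) -> assign | voices=[83 86 87 88]
Op 6: note_on(67): all voices busy, STEAL voice 1 (pitch 86, oldest) -> assign | voices=[83 67 87 88]
Op 7: note_off(67): free voice 1 | voices=[83 - 87 88]
Op 8: note_off(83): free voice 0 | voices=[- - 87 88]
Op 9: note_off(88): free voice 3 | voices=[- - 87 -]
Op 10: note_off(87): free voice 2 | voices=[- - - -]
Op 11: note_on(77): voice 0 is free -> assigned | voices=[77 - - -]
Op 12: note_on(89): voice 1 is free -> assigned | voices=[77 89 - -]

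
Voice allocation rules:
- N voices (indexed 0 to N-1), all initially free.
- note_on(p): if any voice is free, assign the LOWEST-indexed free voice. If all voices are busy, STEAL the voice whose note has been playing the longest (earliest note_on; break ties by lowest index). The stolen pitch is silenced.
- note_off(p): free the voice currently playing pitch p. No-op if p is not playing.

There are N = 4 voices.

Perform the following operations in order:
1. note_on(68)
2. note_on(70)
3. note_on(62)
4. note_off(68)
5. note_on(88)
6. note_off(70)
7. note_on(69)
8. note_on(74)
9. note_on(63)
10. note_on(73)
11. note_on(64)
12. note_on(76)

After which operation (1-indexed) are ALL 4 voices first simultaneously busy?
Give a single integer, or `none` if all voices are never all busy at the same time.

Answer: 8

Derivation:
Op 1: note_on(68): voice 0 is free -> assigned | voices=[68 - - -]
Op 2: note_on(70): voice 1 is free -> assigned | voices=[68 70 - -]
Op 3: note_on(62): voice 2 is free -> assigned | voices=[68 70 62 -]
Op 4: note_off(68): free voice 0 | voices=[- 70 62 -]
Op 5: note_on(88): voice 0 is free -> assigned | voices=[88 70 62 -]
Op 6: note_off(70): free voice 1 | voices=[88 - 62 -]
Op 7: note_on(69): voice 1 is free -> assigned | voices=[88 69 62 -]
Op 8: note_on(74): voice 3 is free -> assigned | voices=[88 69 62 74]
Op 9: note_on(63): all voices busy, STEAL voice 2 (pitch 62, oldest) -> assign | voices=[88 69 63 74]
Op 10: note_on(73): all voices busy, STEAL voice 0 (pitch 88, oldest) -> assign | voices=[73 69 63 74]
Op 11: note_on(64): all voices busy, STEAL voice 1 (pitch 69, oldest) -> assign | voices=[73 64 63 74]
Op 12: note_on(76): all voices busy, STEAL voice 3 (pitch 74, oldest) -> assign | voices=[73 64 63 76]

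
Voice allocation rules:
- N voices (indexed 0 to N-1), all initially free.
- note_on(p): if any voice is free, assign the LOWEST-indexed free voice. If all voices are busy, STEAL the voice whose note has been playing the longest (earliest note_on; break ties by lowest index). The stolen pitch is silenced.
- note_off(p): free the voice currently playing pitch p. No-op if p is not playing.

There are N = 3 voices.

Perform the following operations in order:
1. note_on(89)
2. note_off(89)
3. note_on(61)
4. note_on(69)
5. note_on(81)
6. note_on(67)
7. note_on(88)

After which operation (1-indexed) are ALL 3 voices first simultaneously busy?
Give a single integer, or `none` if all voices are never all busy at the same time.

Op 1: note_on(89): voice 0 is free -> assigned | voices=[89 - -]
Op 2: note_off(89): free voice 0 | voices=[- - -]
Op 3: note_on(61): voice 0 is free -> assigned | voices=[61 - -]
Op 4: note_on(69): voice 1 is free -> assigned | voices=[61 69 -]
Op 5: note_on(81): voice 2 is free -> assigned | voices=[61 69 81]
Op 6: note_on(67): all voices busy, STEAL voice 0 (pitch 61, oldest) -> assign | voices=[67 69 81]
Op 7: note_on(88): all voices busy, STEAL voice 1 (pitch 69, oldest) -> assign | voices=[67 88 81]

Answer: 5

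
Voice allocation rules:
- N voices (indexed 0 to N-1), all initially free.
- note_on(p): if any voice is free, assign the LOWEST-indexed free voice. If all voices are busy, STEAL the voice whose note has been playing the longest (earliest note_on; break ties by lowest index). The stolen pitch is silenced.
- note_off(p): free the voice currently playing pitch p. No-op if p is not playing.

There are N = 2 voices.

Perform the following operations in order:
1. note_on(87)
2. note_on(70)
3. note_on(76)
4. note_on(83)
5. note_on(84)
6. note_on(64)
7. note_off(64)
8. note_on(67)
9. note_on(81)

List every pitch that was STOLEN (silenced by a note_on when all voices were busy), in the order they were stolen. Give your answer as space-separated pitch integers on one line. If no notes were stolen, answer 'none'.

Op 1: note_on(87): voice 0 is free -> assigned | voices=[87 -]
Op 2: note_on(70): voice 1 is free -> assigned | voices=[87 70]
Op 3: note_on(76): all voices busy, STEAL voice 0 (pitch 87, oldest) -> assign | voices=[76 70]
Op 4: note_on(83): all voices busy, STEAL voice 1 (pitch 70, oldest) -> assign | voices=[76 83]
Op 5: note_on(84): all voices busy, STEAL voice 0 (pitch 76, oldest) -> assign | voices=[84 83]
Op 6: note_on(64): all voices busy, STEAL voice 1 (pitch 83, oldest) -> assign | voices=[84 64]
Op 7: note_off(64): free voice 1 | voices=[84 -]
Op 8: note_on(67): voice 1 is free -> assigned | voices=[84 67]
Op 9: note_on(81): all voices busy, STEAL voice 0 (pitch 84, oldest) -> assign | voices=[81 67]

Answer: 87 70 76 83 84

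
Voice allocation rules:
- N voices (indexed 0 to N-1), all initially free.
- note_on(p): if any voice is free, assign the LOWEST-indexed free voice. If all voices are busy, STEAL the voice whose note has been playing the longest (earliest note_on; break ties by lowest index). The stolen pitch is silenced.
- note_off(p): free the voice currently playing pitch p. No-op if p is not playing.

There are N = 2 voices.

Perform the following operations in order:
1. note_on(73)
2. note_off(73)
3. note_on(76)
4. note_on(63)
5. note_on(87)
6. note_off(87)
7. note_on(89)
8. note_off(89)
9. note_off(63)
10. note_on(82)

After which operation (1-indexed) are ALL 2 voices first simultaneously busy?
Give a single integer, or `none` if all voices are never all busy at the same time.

Answer: 4

Derivation:
Op 1: note_on(73): voice 0 is free -> assigned | voices=[73 -]
Op 2: note_off(73): free voice 0 | voices=[- -]
Op 3: note_on(76): voice 0 is free -> assigned | voices=[76 -]
Op 4: note_on(63): voice 1 is free -> assigned | voices=[76 63]
Op 5: note_on(87): all voices busy, STEAL voice 0 (pitch 76, oldest) -> assign | voices=[87 63]
Op 6: note_off(87): free voice 0 | voices=[- 63]
Op 7: note_on(89): voice 0 is free -> assigned | voices=[89 63]
Op 8: note_off(89): free voice 0 | voices=[- 63]
Op 9: note_off(63): free voice 1 | voices=[- -]
Op 10: note_on(82): voice 0 is free -> assigned | voices=[82 -]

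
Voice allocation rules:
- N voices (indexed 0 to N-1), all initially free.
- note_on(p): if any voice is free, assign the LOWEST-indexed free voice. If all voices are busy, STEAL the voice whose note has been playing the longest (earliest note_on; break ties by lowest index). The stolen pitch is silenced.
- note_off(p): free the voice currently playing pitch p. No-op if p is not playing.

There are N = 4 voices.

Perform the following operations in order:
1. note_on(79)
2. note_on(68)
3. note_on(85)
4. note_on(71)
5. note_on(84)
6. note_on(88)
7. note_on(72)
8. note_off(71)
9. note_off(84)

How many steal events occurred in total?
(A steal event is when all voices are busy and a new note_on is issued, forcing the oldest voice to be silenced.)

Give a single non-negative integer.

Answer: 3

Derivation:
Op 1: note_on(79): voice 0 is free -> assigned | voices=[79 - - -]
Op 2: note_on(68): voice 1 is free -> assigned | voices=[79 68 - -]
Op 3: note_on(85): voice 2 is free -> assigned | voices=[79 68 85 -]
Op 4: note_on(71): voice 3 is free -> assigned | voices=[79 68 85 71]
Op 5: note_on(84): all voices busy, STEAL voice 0 (pitch 79, oldest) -> assign | voices=[84 68 85 71]
Op 6: note_on(88): all voices busy, STEAL voice 1 (pitch 68, oldest) -> assign | voices=[84 88 85 71]
Op 7: note_on(72): all voices busy, STEAL voice 2 (pitch 85, oldest) -> assign | voices=[84 88 72 71]
Op 8: note_off(71): free voice 3 | voices=[84 88 72 -]
Op 9: note_off(84): free voice 0 | voices=[- 88 72 -]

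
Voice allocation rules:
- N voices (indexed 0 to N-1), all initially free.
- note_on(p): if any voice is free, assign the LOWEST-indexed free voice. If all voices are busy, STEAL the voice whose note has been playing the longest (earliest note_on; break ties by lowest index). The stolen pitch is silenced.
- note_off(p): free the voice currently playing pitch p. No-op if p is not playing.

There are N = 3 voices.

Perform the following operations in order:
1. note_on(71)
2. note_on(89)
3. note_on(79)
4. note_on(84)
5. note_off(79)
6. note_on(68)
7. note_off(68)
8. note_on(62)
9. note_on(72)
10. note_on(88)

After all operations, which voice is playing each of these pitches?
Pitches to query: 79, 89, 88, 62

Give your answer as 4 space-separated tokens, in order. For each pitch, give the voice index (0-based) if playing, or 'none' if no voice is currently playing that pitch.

Answer: none none 0 2

Derivation:
Op 1: note_on(71): voice 0 is free -> assigned | voices=[71 - -]
Op 2: note_on(89): voice 1 is free -> assigned | voices=[71 89 -]
Op 3: note_on(79): voice 2 is free -> assigned | voices=[71 89 79]
Op 4: note_on(84): all voices busy, STEAL voice 0 (pitch 71, oldest) -> assign | voices=[84 89 79]
Op 5: note_off(79): free voice 2 | voices=[84 89 -]
Op 6: note_on(68): voice 2 is free -> assigned | voices=[84 89 68]
Op 7: note_off(68): free voice 2 | voices=[84 89 -]
Op 8: note_on(62): voice 2 is free -> assigned | voices=[84 89 62]
Op 9: note_on(72): all voices busy, STEAL voice 1 (pitch 89, oldest) -> assign | voices=[84 72 62]
Op 10: note_on(88): all voices busy, STEAL voice 0 (pitch 84, oldest) -> assign | voices=[88 72 62]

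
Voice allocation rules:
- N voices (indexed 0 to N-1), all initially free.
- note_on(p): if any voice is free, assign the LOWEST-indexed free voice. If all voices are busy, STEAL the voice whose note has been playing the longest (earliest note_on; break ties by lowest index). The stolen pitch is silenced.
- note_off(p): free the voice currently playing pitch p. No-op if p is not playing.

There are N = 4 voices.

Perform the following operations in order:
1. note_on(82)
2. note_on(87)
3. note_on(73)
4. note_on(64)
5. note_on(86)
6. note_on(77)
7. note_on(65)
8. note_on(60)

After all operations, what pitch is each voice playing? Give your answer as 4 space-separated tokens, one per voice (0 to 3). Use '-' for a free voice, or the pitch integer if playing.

Op 1: note_on(82): voice 0 is free -> assigned | voices=[82 - - -]
Op 2: note_on(87): voice 1 is free -> assigned | voices=[82 87 - -]
Op 3: note_on(73): voice 2 is free -> assigned | voices=[82 87 73 -]
Op 4: note_on(64): voice 3 is free -> assigned | voices=[82 87 73 64]
Op 5: note_on(86): all voices busy, STEAL voice 0 (pitch 82, oldest) -> assign | voices=[86 87 73 64]
Op 6: note_on(77): all voices busy, STEAL voice 1 (pitch 87, oldest) -> assign | voices=[86 77 73 64]
Op 7: note_on(65): all voices busy, STEAL voice 2 (pitch 73, oldest) -> assign | voices=[86 77 65 64]
Op 8: note_on(60): all voices busy, STEAL voice 3 (pitch 64, oldest) -> assign | voices=[86 77 65 60]

Answer: 86 77 65 60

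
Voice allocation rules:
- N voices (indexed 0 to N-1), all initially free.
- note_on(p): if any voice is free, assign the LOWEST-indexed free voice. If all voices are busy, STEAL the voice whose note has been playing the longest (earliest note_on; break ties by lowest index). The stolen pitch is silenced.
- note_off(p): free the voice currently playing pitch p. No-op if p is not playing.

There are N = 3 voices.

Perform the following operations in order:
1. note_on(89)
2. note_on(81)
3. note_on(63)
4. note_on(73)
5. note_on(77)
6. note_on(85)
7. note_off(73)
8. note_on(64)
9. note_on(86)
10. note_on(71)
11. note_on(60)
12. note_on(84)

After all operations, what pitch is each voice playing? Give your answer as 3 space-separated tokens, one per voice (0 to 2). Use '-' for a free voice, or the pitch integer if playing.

Answer: 60 84 71

Derivation:
Op 1: note_on(89): voice 0 is free -> assigned | voices=[89 - -]
Op 2: note_on(81): voice 1 is free -> assigned | voices=[89 81 -]
Op 3: note_on(63): voice 2 is free -> assigned | voices=[89 81 63]
Op 4: note_on(73): all voices busy, STEAL voice 0 (pitch 89, oldest) -> assign | voices=[73 81 63]
Op 5: note_on(77): all voices busy, STEAL voice 1 (pitch 81, oldest) -> assign | voices=[73 77 63]
Op 6: note_on(85): all voices busy, STEAL voice 2 (pitch 63, oldest) -> assign | voices=[73 77 85]
Op 7: note_off(73): free voice 0 | voices=[- 77 85]
Op 8: note_on(64): voice 0 is free -> assigned | voices=[64 77 85]
Op 9: note_on(86): all voices busy, STEAL voice 1 (pitch 77, oldest) -> assign | voices=[64 86 85]
Op 10: note_on(71): all voices busy, STEAL voice 2 (pitch 85, oldest) -> assign | voices=[64 86 71]
Op 11: note_on(60): all voices busy, STEAL voice 0 (pitch 64, oldest) -> assign | voices=[60 86 71]
Op 12: note_on(84): all voices busy, STEAL voice 1 (pitch 86, oldest) -> assign | voices=[60 84 71]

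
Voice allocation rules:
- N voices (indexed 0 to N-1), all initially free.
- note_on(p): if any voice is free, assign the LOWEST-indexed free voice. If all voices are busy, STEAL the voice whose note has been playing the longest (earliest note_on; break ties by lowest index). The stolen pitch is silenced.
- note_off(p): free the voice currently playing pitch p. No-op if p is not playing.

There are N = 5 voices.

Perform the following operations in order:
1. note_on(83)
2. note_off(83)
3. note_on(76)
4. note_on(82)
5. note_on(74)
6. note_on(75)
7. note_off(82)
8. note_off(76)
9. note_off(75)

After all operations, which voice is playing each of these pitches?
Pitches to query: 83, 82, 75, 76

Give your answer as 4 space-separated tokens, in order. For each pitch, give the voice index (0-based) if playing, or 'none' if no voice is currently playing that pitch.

Answer: none none none none

Derivation:
Op 1: note_on(83): voice 0 is free -> assigned | voices=[83 - - - -]
Op 2: note_off(83): free voice 0 | voices=[- - - - -]
Op 3: note_on(76): voice 0 is free -> assigned | voices=[76 - - - -]
Op 4: note_on(82): voice 1 is free -> assigned | voices=[76 82 - - -]
Op 5: note_on(74): voice 2 is free -> assigned | voices=[76 82 74 - -]
Op 6: note_on(75): voice 3 is free -> assigned | voices=[76 82 74 75 -]
Op 7: note_off(82): free voice 1 | voices=[76 - 74 75 -]
Op 8: note_off(76): free voice 0 | voices=[- - 74 75 -]
Op 9: note_off(75): free voice 3 | voices=[- - 74 - -]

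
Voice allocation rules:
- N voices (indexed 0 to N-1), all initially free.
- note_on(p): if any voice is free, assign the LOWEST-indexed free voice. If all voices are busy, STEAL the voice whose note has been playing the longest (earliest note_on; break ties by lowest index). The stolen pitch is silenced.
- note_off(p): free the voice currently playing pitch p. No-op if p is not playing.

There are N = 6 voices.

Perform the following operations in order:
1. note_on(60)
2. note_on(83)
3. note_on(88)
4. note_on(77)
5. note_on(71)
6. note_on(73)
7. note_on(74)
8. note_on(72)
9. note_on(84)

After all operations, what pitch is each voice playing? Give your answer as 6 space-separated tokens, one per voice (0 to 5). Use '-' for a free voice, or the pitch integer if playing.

Op 1: note_on(60): voice 0 is free -> assigned | voices=[60 - - - - -]
Op 2: note_on(83): voice 1 is free -> assigned | voices=[60 83 - - - -]
Op 3: note_on(88): voice 2 is free -> assigned | voices=[60 83 88 - - -]
Op 4: note_on(77): voice 3 is free -> assigned | voices=[60 83 88 77 - -]
Op 5: note_on(71): voice 4 is free -> assigned | voices=[60 83 88 77 71 -]
Op 6: note_on(73): voice 5 is free -> assigned | voices=[60 83 88 77 71 73]
Op 7: note_on(74): all voices busy, STEAL voice 0 (pitch 60, oldest) -> assign | voices=[74 83 88 77 71 73]
Op 8: note_on(72): all voices busy, STEAL voice 1 (pitch 83, oldest) -> assign | voices=[74 72 88 77 71 73]
Op 9: note_on(84): all voices busy, STEAL voice 2 (pitch 88, oldest) -> assign | voices=[74 72 84 77 71 73]

Answer: 74 72 84 77 71 73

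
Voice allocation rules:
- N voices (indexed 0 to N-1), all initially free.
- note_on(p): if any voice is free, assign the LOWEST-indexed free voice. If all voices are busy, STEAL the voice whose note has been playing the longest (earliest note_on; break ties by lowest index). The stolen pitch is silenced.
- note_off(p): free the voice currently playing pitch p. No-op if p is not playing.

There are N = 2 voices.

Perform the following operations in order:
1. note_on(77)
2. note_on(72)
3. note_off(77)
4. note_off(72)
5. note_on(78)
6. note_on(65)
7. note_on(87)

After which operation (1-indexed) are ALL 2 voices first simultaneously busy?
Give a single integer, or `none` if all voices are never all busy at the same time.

Answer: 2

Derivation:
Op 1: note_on(77): voice 0 is free -> assigned | voices=[77 -]
Op 2: note_on(72): voice 1 is free -> assigned | voices=[77 72]
Op 3: note_off(77): free voice 0 | voices=[- 72]
Op 4: note_off(72): free voice 1 | voices=[- -]
Op 5: note_on(78): voice 0 is free -> assigned | voices=[78 -]
Op 6: note_on(65): voice 1 is free -> assigned | voices=[78 65]
Op 7: note_on(87): all voices busy, STEAL voice 0 (pitch 78, oldest) -> assign | voices=[87 65]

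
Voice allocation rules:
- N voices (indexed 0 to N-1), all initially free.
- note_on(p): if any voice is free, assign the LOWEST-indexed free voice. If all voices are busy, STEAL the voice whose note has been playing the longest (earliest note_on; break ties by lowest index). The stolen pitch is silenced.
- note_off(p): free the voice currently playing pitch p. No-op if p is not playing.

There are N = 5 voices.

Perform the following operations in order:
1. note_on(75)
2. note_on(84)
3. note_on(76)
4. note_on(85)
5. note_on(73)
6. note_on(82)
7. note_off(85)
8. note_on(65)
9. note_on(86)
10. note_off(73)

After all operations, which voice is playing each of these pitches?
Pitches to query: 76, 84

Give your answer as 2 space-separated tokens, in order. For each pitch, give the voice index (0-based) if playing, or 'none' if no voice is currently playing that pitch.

Answer: 2 none

Derivation:
Op 1: note_on(75): voice 0 is free -> assigned | voices=[75 - - - -]
Op 2: note_on(84): voice 1 is free -> assigned | voices=[75 84 - - -]
Op 3: note_on(76): voice 2 is free -> assigned | voices=[75 84 76 - -]
Op 4: note_on(85): voice 3 is free -> assigned | voices=[75 84 76 85 -]
Op 5: note_on(73): voice 4 is free -> assigned | voices=[75 84 76 85 73]
Op 6: note_on(82): all voices busy, STEAL voice 0 (pitch 75, oldest) -> assign | voices=[82 84 76 85 73]
Op 7: note_off(85): free voice 3 | voices=[82 84 76 - 73]
Op 8: note_on(65): voice 3 is free -> assigned | voices=[82 84 76 65 73]
Op 9: note_on(86): all voices busy, STEAL voice 1 (pitch 84, oldest) -> assign | voices=[82 86 76 65 73]
Op 10: note_off(73): free voice 4 | voices=[82 86 76 65 -]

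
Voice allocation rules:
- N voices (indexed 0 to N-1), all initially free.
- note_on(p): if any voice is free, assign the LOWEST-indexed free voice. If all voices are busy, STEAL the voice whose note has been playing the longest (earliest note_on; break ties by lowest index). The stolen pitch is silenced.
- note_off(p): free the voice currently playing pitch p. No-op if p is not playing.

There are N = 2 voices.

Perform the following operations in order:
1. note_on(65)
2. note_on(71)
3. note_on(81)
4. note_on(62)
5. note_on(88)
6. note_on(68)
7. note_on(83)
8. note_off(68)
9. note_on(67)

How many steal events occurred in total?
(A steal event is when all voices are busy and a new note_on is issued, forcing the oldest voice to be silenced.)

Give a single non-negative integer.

Op 1: note_on(65): voice 0 is free -> assigned | voices=[65 -]
Op 2: note_on(71): voice 1 is free -> assigned | voices=[65 71]
Op 3: note_on(81): all voices busy, STEAL voice 0 (pitch 65, oldest) -> assign | voices=[81 71]
Op 4: note_on(62): all voices busy, STEAL voice 1 (pitch 71, oldest) -> assign | voices=[81 62]
Op 5: note_on(88): all voices busy, STEAL voice 0 (pitch 81, oldest) -> assign | voices=[88 62]
Op 6: note_on(68): all voices busy, STEAL voice 1 (pitch 62, oldest) -> assign | voices=[88 68]
Op 7: note_on(83): all voices busy, STEAL voice 0 (pitch 88, oldest) -> assign | voices=[83 68]
Op 8: note_off(68): free voice 1 | voices=[83 -]
Op 9: note_on(67): voice 1 is free -> assigned | voices=[83 67]

Answer: 5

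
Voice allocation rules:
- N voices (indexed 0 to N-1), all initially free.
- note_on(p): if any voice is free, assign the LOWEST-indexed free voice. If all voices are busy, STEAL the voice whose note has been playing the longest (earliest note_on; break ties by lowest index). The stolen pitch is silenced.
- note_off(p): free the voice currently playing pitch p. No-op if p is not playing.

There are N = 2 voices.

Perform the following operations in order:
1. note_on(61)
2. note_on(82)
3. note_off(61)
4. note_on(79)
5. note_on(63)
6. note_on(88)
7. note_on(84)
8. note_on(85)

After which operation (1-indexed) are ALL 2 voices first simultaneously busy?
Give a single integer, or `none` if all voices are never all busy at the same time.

Op 1: note_on(61): voice 0 is free -> assigned | voices=[61 -]
Op 2: note_on(82): voice 1 is free -> assigned | voices=[61 82]
Op 3: note_off(61): free voice 0 | voices=[- 82]
Op 4: note_on(79): voice 0 is free -> assigned | voices=[79 82]
Op 5: note_on(63): all voices busy, STEAL voice 1 (pitch 82, oldest) -> assign | voices=[79 63]
Op 6: note_on(88): all voices busy, STEAL voice 0 (pitch 79, oldest) -> assign | voices=[88 63]
Op 7: note_on(84): all voices busy, STEAL voice 1 (pitch 63, oldest) -> assign | voices=[88 84]
Op 8: note_on(85): all voices busy, STEAL voice 0 (pitch 88, oldest) -> assign | voices=[85 84]

Answer: 2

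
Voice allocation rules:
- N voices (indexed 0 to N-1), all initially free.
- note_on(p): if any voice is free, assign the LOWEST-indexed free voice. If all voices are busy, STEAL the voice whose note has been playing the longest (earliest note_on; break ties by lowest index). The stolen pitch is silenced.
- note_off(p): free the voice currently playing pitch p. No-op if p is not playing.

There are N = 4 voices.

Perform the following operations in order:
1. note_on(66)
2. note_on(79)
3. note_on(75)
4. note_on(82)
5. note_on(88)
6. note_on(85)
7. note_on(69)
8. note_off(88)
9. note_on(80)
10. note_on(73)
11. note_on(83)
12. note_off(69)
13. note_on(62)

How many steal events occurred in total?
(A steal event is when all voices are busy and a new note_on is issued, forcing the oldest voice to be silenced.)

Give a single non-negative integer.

Op 1: note_on(66): voice 0 is free -> assigned | voices=[66 - - -]
Op 2: note_on(79): voice 1 is free -> assigned | voices=[66 79 - -]
Op 3: note_on(75): voice 2 is free -> assigned | voices=[66 79 75 -]
Op 4: note_on(82): voice 3 is free -> assigned | voices=[66 79 75 82]
Op 5: note_on(88): all voices busy, STEAL voice 0 (pitch 66, oldest) -> assign | voices=[88 79 75 82]
Op 6: note_on(85): all voices busy, STEAL voice 1 (pitch 79, oldest) -> assign | voices=[88 85 75 82]
Op 7: note_on(69): all voices busy, STEAL voice 2 (pitch 75, oldest) -> assign | voices=[88 85 69 82]
Op 8: note_off(88): free voice 0 | voices=[- 85 69 82]
Op 9: note_on(80): voice 0 is free -> assigned | voices=[80 85 69 82]
Op 10: note_on(73): all voices busy, STEAL voice 3 (pitch 82, oldest) -> assign | voices=[80 85 69 73]
Op 11: note_on(83): all voices busy, STEAL voice 1 (pitch 85, oldest) -> assign | voices=[80 83 69 73]
Op 12: note_off(69): free voice 2 | voices=[80 83 - 73]
Op 13: note_on(62): voice 2 is free -> assigned | voices=[80 83 62 73]

Answer: 5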